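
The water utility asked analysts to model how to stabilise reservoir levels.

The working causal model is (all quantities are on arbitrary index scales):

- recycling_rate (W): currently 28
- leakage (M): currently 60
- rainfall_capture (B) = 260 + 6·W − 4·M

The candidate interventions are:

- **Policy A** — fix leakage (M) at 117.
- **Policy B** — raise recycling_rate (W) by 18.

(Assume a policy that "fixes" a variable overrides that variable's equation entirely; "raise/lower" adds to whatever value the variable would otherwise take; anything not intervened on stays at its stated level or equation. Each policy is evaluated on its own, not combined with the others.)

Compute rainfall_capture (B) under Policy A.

Policy A (M := 117):
  W = 28
  M = 117
  B = 260 + 6·28 − 4·117 = -40

-40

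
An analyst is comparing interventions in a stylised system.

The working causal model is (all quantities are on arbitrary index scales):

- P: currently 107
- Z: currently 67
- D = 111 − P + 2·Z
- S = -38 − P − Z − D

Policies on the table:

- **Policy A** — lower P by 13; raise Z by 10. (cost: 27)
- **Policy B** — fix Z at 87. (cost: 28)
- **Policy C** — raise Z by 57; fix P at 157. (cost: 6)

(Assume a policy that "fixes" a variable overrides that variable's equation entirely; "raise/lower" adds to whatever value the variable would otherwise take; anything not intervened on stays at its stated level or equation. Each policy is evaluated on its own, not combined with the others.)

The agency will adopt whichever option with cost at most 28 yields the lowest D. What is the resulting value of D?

Policy A (P − 13, Z + 10):
  P = 107 − 13 = 94
  Z = 67 + 10 = 77
  D = 111 − 94 + 2·77 = 171
Policy B (Z := 87):
  P = 107
  Z = 87
  D = 111 − 107 + 2·87 = 178
Policy C (Z + 57, P := 157):
  P = 157
  Z = 67 + 57 = 124
  D = 111 − 157 + 2·124 = 202
Comparing — Policy A: D=171, Policy B: D=178, Policy C: D=202. Lowest is 171 (Policy A).

171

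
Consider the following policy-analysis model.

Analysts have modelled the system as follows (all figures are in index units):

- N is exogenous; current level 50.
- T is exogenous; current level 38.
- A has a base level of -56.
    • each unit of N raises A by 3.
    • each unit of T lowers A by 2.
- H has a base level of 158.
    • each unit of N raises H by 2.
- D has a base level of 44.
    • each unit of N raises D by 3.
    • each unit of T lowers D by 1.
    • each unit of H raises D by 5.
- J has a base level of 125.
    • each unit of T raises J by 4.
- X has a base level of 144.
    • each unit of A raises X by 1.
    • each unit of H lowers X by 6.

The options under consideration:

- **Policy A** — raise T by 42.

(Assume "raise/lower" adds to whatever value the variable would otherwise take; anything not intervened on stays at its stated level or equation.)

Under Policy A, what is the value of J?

445

Policy A (T + 42):
  T = 38 + 42 = 80
  J = 125 + 4·80 = 445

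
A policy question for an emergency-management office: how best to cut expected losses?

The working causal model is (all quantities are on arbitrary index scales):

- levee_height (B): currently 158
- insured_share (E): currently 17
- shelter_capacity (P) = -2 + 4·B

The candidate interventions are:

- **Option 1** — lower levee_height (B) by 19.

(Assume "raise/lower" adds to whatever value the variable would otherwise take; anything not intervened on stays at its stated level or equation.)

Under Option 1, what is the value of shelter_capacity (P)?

554

Option 1 (B − 19):
  B = 158 − 19 = 139
  P = -2 + 4·139 = 554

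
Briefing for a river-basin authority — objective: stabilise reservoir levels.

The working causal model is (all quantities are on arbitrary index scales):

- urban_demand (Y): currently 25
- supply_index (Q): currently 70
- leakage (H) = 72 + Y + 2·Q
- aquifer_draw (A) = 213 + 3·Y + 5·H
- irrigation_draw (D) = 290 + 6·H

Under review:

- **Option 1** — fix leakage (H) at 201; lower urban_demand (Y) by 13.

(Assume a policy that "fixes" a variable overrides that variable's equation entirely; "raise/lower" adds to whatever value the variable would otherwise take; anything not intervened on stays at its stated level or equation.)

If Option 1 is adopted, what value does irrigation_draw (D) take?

1496

Option 1 (H := 201, Y − 13):
  Y = 25 − 13 = 12
  Q = 70
  H = 201
  D = 290 + 6·201 = 1496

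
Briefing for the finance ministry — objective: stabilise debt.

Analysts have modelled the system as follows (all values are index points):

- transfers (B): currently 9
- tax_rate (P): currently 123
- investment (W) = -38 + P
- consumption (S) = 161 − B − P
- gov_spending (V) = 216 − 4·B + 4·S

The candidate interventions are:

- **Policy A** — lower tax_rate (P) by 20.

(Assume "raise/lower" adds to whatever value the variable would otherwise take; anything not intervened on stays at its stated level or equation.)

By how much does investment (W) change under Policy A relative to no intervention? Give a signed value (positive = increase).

Baseline:
  P = 123
  W = -38 + 123 = 85
Policy A (P − 20):
  P = 123 − 20 = 103
  W = -38 + 103 = 65
Change in W: 65 − 85 = -20

-20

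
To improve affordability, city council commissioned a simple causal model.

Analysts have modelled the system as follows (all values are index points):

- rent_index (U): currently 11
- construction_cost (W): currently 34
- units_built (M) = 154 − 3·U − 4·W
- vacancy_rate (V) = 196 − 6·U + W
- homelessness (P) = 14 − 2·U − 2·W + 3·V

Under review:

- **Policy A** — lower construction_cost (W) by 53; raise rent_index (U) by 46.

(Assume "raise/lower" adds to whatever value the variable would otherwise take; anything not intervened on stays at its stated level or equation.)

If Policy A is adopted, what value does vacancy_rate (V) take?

-165

Policy A (W − 53, U + 46):
  U = 11 + 46 = 57
  W = 34 − 53 = -19
  V = 196 − 6·57 + (-19) = -165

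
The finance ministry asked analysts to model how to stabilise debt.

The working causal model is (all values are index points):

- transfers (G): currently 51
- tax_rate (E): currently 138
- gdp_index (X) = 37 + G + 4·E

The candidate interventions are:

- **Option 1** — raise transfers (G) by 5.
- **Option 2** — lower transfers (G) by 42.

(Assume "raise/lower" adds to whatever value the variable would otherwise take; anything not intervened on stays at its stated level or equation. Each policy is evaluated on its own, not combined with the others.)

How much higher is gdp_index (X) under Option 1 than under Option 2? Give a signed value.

Option 1 (G + 5):
  G = 51 + 5 = 56
  E = 138
  X = 37 + 56 + 4·138 = 645
Option 2 (G − 42):
  G = 51 − 42 = 9
  E = 138
  X = 37 + 9 + 4·138 = 598
X: 645 − 598 = 47

47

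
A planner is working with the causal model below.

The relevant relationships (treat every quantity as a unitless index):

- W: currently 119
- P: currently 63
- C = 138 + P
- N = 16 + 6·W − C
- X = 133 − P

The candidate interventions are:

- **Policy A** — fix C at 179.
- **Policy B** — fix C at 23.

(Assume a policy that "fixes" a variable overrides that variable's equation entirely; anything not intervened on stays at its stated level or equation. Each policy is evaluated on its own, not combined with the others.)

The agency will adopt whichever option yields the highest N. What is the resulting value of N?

707

Policy A (C := 179):
  W = 119
  P = 63
  C = 179
  N = 16 + 6·119 − 179 = 551
Policy B (C := 23):
  W = 119
  P = 63
  C = 23
  N = 16 + 6·119 − 23 = 707
Comparing — Policy A: N=551, Policy B: N=707. Highest is 707 (Policy B).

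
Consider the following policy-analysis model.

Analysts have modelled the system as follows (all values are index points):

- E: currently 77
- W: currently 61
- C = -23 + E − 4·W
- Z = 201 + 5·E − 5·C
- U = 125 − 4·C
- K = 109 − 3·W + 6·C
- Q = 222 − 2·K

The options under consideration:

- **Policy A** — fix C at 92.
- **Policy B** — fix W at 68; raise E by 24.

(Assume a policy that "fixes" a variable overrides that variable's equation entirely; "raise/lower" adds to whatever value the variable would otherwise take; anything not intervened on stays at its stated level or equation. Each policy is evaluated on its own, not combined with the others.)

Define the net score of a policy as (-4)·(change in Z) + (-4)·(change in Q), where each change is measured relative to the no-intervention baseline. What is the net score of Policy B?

-920

Baseline:
  E = 77
  W = 61
  C = -23 + 77 − 4·61 = -190
  Z = 201 + 5·77 − 5·(-190) = 1536
  K = 109 − 3·61 + 6·(-190) = -1214
  Q = 222 − 2·(-1214) = 2650
Policy B (W := 68, E + 24):
  E = 77 + 24 = 101
  W = 68
  C = -23 + 101 − 4·68 = -194
  Z = 201 + 5·101 − 5·(-194) = 1676
  K = 109 − 3·68 + 6·(-194) = -1259
  Q = 222 − 2·(-1259) = 2740
ΔZ = 1676 − 1536 = 140; ΔQ = 2740 − 2650 = 90
Score = (-4)·140 + (-4)·90 = -920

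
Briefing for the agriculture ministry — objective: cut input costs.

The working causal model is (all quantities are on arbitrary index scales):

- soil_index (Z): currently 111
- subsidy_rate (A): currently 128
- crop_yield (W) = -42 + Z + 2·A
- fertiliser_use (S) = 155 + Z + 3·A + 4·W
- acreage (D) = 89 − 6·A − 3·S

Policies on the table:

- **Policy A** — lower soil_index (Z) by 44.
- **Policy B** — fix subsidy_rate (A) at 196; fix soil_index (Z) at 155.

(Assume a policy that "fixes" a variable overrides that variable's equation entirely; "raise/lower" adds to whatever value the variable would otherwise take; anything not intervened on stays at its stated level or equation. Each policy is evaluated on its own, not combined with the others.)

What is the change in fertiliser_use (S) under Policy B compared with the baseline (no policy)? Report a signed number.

968

Baseline:
  Z = 111
  A = 128
  W = -42 + 111 + 2·128 = 325
  S = 155 + 111 + 3·128 + 4·325 = 1950
Policy B (A := 196, Z := 155):
  Z = 155
  A = 196
  W = -42 + 155 + 2·196 = 505
  S = 155 + 155 + 3·196 + 4·505 = 2918
Change in S: 2918 − 1950 = 968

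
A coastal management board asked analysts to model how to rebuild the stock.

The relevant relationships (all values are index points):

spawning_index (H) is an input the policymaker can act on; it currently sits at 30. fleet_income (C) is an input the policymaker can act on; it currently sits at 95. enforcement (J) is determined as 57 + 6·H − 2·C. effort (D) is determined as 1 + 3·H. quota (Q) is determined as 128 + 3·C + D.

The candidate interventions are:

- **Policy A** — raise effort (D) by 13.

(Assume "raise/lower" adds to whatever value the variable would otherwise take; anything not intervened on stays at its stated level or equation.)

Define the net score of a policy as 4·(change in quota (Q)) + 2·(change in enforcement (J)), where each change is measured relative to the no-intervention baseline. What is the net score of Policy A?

Baseline:
  H = 30
  C = 95
  J = 57 + 6·30 − 2·95 = 47
  D = 1 + 3·30 = 91
  Q = 128 + 3·95 + 91 = 504
Policy A (D + 13):
  H = 30
  C = 95
  J = 57 + 6·30 − 2·95 = 47
  D = 1 + 3·30 (+13 from intervention) = 104
  Q = 128 + 3·95 + 104 = 517
ΔQ = 517 − 504 = 13; ΔJ = 47 − 47 = 0
Score = 4·13 + 2·0 = 52

52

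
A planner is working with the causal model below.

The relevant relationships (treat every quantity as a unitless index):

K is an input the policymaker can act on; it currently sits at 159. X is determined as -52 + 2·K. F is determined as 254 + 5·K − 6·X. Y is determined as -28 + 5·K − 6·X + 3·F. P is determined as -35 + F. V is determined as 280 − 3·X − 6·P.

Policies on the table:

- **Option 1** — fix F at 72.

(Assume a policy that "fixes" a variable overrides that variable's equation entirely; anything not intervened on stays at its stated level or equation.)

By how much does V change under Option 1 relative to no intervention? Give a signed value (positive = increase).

Baseline:
  K = 159
  X = -52 + 2·159 = 266
  F = 254 + 5·159 − 6·266 = -547
  P = -35 + (-547) = -582
  V = 280 − 3·266 − 6·(-582) = 2974
Option 1 (F := 72):
  K = 159
  X = -52 + 2·159 = 266
  F = 72
  P = -35 + 72 = 37
  V = 280 − 3·266 − 6·37 = -740
Change in V: -740 − 2974 = -3714

-3714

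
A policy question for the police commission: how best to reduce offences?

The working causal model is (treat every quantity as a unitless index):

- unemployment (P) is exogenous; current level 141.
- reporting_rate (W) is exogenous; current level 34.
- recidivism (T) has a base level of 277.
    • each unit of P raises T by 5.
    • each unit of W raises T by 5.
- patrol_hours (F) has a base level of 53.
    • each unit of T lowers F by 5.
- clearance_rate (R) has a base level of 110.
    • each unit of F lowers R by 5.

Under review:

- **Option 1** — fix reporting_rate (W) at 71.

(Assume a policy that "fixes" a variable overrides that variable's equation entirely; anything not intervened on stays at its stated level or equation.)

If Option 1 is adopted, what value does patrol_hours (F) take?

Option 1 (W := 71):
  P = 141
  W = 71
  T = 277 + 5·141 + 5·71 = 1337
  F = 53 − 5·1337 = -6632

-6632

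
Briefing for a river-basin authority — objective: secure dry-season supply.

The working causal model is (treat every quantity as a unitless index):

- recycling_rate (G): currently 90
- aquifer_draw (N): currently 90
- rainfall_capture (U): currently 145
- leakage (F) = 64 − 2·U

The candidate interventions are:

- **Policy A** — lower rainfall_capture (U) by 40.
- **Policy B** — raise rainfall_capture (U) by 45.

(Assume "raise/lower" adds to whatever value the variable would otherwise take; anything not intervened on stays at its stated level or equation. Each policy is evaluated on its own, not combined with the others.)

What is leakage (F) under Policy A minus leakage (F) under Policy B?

Policy A (U − 40):
  U = 145 − 40 = 105
  F = 64 − 2·105 = -146
Policy B (U + 45):
  U = 145 + 45 = 190
  F = 64 − 2·190 = -316
F: -146 − (-316) = 170

170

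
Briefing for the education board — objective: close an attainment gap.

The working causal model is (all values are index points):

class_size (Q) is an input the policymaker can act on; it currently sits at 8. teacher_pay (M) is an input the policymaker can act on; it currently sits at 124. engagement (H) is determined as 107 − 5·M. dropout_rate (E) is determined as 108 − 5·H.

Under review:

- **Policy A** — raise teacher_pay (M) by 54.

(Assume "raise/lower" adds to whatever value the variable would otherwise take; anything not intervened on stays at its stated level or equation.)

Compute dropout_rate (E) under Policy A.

Policy A (M + 54):
  M = 124 + 54 = 178
  H = 107 − 5·178 = -783
  E = 108 − 5·(-783) = 4023

4023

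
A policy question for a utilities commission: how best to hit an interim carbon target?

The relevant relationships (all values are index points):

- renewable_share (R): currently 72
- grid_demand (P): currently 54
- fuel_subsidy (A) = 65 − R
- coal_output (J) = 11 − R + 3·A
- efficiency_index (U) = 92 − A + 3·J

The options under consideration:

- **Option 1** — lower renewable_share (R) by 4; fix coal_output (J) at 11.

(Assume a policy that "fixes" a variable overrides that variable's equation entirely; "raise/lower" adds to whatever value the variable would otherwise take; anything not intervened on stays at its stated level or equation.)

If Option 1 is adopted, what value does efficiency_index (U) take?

128

Option 1 (R − 4, J := 11):
  R = 72 − 4 = 68
  A = 65 − 68 = -3
  J = 11
  U = 92 − (-3) + 3·11 = 128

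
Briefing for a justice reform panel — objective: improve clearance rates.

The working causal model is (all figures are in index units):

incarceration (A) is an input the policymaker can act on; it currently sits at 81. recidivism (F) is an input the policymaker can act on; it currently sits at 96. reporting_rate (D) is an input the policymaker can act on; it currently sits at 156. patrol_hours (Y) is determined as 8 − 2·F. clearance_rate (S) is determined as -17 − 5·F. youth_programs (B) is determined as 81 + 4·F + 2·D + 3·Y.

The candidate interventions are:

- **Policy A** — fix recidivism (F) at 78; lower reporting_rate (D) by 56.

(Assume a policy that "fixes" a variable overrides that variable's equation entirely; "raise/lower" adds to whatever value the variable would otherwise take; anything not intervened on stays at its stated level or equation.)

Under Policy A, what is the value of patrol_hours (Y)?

-148

Policy A (F := 78, D − 56):
  F = 78
  Y = 8 − 2·78 = -148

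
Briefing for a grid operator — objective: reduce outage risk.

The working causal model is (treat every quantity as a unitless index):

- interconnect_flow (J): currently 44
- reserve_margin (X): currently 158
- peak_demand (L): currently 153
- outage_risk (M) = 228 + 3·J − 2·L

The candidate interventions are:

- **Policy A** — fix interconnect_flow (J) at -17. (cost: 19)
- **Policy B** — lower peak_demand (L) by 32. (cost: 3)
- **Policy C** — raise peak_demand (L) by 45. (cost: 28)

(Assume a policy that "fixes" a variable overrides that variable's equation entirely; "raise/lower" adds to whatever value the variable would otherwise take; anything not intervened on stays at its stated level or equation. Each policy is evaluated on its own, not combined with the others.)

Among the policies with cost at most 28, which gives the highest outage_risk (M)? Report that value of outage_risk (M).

Policy A (J := -17):
  J = -17
  L = 153
  M = 228 + 3·(-17) − 2·153 = -129
Policy B (L − 32):
  J = 44
  L = 153 − 32 = 121
  M = 228 + 3·44 − 2·121 = 118
Policy C (L + 45):
  J = 44
  L = 153 + 45 = 198
  M = 228 + 3·44 − 2·198 = -36
Comparing — Policy A: M=-129, Policy B: M=118, Policy C: M=-36. Highest is 118 (Policy B).

118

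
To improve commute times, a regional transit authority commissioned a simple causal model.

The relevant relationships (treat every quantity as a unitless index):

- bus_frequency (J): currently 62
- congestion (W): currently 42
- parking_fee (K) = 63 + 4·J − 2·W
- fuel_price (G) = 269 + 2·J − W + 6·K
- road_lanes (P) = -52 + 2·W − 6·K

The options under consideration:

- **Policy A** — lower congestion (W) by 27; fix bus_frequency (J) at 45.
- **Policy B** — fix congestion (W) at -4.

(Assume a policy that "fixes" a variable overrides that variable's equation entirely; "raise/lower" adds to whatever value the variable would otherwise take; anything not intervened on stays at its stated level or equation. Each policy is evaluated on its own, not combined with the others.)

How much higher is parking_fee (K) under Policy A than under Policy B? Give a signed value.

-106

Policy A (W − 27, J := 45):
  J = 45
  W = 42 − 27 = 15
  K = 63 + 4·45 − 2·15 = 213
Policy B (W := -4):
  J = 62
  W = -4
  K = 63 + 4·62 − 2·(-4) = 319
K: 213 − 319 = -106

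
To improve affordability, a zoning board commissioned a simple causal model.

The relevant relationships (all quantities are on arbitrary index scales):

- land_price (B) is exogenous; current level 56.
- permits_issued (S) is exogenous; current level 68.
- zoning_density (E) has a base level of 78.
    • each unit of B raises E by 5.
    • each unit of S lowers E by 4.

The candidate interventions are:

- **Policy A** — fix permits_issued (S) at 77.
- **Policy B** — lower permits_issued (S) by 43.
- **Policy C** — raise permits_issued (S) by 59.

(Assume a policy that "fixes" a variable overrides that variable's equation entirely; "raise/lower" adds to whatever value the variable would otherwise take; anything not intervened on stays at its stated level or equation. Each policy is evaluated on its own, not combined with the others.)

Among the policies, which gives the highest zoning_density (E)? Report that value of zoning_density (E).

258

Policy A (S := 77):
  B = 56
  S = 77
  E = 78 + 5·56 − 4·77 = 50
Policy B (S − 43):
  B = 56
  S = 68 − 43 = 25
  E = 78 + 5·56 − 4·25 = 258
Policy C (S + 59):
  B = 56
  S = 68 + 59 = 127
  E = 78 + 5·56 − 4·127 = -150
Comparing — Policy A: E=50, Policy B: E=258, Policy C: E=-150. Highest is 258 (Policy B).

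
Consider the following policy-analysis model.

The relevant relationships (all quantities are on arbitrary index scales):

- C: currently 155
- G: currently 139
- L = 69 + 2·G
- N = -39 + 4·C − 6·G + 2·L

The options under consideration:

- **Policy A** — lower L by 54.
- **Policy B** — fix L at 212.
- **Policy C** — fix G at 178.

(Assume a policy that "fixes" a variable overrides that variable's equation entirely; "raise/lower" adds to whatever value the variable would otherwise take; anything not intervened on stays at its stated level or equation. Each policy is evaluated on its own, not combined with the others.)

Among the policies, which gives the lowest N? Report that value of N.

Policy A (L − 54):
  C = 155
  G = 139
  L = 69 + 2·139 (−54 from intervention) = 293
  N = -39 + 4·155 − 6·139 + 2·293 = 333
Policy B (L := 212):
  C = 155
  G = 139
  L = 212
  N = -39 + 4·155 − 6·139 + 2·212 = 171
Policy C (G := 178):
  C = 155
  G = 178
  L = 69 + 2·178 = 425
  N = -39 + 4·155 − 6·178 + 2·425 = 363
Comparing — Policy A: N=333, Policy B: N=171, Policy C: N=363. Lowest is 171 (Policy B).

171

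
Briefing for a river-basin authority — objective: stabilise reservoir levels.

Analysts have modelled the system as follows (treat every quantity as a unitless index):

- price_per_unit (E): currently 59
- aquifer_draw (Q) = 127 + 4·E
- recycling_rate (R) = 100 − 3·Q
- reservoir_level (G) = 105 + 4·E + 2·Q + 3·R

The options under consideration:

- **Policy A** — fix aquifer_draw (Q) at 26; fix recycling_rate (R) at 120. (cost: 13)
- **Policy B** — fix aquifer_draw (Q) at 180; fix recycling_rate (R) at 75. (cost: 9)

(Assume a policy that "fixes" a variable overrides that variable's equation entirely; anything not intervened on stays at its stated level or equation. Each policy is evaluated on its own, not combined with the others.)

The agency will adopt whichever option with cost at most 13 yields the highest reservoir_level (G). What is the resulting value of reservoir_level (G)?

Policy A (Q := 26, R := 120):
  E = 59
  Q = 26
  R = 120
  G = 105 + 4·59 + 2·26 + 3·120 = 753
Policy B (Q := 180, R := 75):
  E = 59
  Q = 180
  R = 75
  G = 105 + 4·59 + 2·180 + 3·75 = 926
Comparing — Policy A: G=753, Policy B: G=926. Highest is 926 (Policy B).

926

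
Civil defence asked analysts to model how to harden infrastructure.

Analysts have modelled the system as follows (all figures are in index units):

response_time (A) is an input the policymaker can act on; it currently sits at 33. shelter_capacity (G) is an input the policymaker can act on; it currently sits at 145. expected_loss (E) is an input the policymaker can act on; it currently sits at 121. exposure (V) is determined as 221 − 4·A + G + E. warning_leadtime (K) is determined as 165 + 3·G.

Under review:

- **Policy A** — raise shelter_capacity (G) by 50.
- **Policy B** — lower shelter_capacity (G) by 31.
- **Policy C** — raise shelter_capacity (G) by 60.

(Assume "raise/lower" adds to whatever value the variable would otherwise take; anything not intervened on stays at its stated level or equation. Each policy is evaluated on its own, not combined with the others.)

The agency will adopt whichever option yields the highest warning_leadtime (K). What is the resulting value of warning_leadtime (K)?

Policy A (G + 50):
  G = 145 + 50 = 195
  K = 165 + 3·195 = 750
Policy B (G − 31):
  G = 145 − 31 = 114
  K = 165 + 3·114 = 507
Policy C (G + 60):
  G = 145 + 60 = 205
  K = 165 + 3·205 = 780
Comparing — Policy A: K=750, Policy B: K=507, Policy C: K=780. Highest is 780 (Policy C).

780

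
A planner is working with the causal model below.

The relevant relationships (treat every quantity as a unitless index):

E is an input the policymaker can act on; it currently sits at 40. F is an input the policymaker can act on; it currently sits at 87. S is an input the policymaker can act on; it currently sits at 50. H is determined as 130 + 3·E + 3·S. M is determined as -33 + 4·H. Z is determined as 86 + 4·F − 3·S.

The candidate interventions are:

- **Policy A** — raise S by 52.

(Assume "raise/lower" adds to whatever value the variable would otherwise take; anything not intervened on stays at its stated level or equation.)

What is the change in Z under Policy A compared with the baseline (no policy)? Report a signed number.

-156

Baseline:
  F = 87
  S = 50
  Z = 86 + 4·87 − 3·50 = 284
Policy A (S + 52):
  F = 87
  S = 50 + 52 = 102
  Z = 86 + 4·87 − 3·102 = 128
Change in Z: 128 − 284 = -156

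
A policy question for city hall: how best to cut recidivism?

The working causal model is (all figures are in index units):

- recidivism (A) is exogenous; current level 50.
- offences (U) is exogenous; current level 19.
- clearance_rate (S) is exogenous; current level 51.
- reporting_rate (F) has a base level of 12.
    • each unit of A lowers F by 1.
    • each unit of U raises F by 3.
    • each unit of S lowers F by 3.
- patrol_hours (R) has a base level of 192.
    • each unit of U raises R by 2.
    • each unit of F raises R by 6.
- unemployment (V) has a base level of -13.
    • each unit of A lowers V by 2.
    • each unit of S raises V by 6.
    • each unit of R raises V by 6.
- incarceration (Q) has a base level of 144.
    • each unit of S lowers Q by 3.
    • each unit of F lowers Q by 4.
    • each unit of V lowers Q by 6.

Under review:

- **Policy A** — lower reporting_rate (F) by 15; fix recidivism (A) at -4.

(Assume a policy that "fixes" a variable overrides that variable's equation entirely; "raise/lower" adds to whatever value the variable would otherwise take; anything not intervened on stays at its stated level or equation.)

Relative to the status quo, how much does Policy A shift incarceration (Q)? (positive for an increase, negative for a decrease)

Baseline:
  A = 50
  U = 19
  S = 51
  F = 12 − 50 + 3·19 − 3·51 = -134
  R = 192 + 2·19 + 6·(-134) = -574
  V = -13 − 2·50 + 6·51 + 6·(-574) = -3251
  Q = 144 − 3·51 − 4·(-134) − 6·(-3251) = 20033
Policy A (F − 15, A := -4):
  A = -4
  U = 19
  S = 51
  F = 12 − (-4) + 3·19 − 3·51 (−15 from intervention) = -95
  R = 192 + 2·19 + 6·(-95) = -340
  V = -13 − 2·(-4) + 6·51 + 6·(-340) = -1739
  Q = 144 − 3·51 − 4·(-95) − 6·(-1739) = 10805
Change in Q: 10805 − 20033 = -9228

-9228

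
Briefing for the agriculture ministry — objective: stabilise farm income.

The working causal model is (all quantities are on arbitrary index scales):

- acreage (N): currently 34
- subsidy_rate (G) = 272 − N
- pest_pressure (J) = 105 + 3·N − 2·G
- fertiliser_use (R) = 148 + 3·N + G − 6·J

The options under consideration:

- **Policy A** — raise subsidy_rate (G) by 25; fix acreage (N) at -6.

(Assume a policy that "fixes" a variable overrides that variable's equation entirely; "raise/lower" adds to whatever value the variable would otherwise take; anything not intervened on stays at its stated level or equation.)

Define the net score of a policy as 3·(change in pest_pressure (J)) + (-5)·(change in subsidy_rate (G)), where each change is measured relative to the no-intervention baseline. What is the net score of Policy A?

-1075

Baseline:
  N = 34
  G = 272 − 34 = 238
  J = 105 + 3·34 − 2·238 = -269
Policy A (G + 25, N := -6):
  N = -6
  G = 272 − (-6) (+25 from intervention) = 303
  J = 105 + 3·(-6) − 2·303 = -519
ΔJ = -519 − (-269) = -250; ΔG = 303 − 238 = 65
Score = 3·(-250) + (-5)·65 = -1075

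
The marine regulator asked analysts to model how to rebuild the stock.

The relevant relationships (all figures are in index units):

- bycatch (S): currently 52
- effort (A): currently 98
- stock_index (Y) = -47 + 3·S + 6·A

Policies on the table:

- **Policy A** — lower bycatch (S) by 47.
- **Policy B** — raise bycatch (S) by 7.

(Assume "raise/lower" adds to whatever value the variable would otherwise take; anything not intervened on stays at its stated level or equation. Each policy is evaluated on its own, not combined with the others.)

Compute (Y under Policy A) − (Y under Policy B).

Policy A (S − 47):
  S = 52 − 47 = 5
  A = 98
  Y = -47 + 3·5 + 6·98 = 556
Policy B (S + 7):
  S = 52 + 7 = 59
  A = 98
  Y = -47 + 3·59 + 6·98 = 718
Y: 556 − 718 = -162

-162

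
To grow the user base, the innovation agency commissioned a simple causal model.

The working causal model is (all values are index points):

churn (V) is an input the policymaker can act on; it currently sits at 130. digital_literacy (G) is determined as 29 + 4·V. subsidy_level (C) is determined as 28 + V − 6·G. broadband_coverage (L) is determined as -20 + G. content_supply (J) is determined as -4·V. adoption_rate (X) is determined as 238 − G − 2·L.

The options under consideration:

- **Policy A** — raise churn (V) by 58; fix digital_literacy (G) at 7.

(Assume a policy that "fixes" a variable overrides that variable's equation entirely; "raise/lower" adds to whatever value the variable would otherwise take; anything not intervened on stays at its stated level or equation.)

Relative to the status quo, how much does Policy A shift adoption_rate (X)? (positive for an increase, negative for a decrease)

Baseline:
  V = 130
  G = 29 + 4·130 = 549
  L = -20 + 549 = 529
  X = 238 − 549 − 2·529 = -1369
Policy A (V + 58, G := 7):
  V = 130 + 58 = 188
  G = 7
  L = -20 + 7 = -13
  X = 238 − 7 − 2·(-13) = 257
Change in X: 257 − (-1369) = 1626

1626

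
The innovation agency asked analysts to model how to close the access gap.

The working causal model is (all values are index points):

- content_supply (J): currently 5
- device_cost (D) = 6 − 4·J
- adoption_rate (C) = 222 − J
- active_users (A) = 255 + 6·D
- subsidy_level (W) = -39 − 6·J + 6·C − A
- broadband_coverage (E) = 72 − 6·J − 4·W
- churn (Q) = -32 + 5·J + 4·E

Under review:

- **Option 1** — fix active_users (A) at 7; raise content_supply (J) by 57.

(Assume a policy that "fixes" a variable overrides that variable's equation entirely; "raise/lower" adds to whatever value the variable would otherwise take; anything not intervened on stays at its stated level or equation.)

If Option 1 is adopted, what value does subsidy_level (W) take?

542

Option 1 (A := 7, J + 57):
  J = 5 + 57 = 62
  D = 6 − 4·62 = -242
  C = 222 − 62 = 160
  A = 7
  W = -39 − 6·62 + 6·160 − 7 = 542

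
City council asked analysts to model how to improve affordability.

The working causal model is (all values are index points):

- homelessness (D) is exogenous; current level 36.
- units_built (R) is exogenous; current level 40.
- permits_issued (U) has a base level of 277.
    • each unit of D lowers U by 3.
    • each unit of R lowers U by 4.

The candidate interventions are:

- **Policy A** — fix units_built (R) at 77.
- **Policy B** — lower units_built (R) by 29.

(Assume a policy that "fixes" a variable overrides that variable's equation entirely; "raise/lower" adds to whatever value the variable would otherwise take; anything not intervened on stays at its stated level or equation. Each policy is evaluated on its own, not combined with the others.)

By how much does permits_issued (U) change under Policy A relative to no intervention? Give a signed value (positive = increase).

Baseline:
  D = 36
  R = 40
  U = 277 − 3·36 − 4·40 = 9
Policy A (R := 77):
  D = 36
  R = 77
  U = 277 − 3·36 − 4·77 = -139
Change in U: -139 − 9 = -148

-148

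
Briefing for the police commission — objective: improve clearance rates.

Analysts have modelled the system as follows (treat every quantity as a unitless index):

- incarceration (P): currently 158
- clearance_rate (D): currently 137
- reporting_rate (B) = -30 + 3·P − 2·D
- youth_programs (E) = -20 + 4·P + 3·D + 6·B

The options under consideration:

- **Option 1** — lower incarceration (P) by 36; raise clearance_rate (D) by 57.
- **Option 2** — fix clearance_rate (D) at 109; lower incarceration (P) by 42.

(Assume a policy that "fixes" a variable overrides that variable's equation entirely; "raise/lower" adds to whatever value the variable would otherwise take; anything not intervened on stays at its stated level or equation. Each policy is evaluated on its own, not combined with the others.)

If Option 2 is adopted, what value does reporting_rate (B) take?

Option 2 (D := 109, P − 42):
  P = 158 − 42 = 116
  D = 109
  B = -30 + 3·116 − 2·109 = 100

100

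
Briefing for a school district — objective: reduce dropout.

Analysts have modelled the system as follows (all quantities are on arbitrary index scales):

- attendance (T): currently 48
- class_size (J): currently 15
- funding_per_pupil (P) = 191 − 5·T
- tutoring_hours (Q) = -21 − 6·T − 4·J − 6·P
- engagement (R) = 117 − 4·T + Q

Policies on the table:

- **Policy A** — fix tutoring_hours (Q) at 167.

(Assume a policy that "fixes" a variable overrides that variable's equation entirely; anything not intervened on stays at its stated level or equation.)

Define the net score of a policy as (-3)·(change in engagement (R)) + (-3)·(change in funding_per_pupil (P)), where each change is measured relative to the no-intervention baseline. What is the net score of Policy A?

Baseline:
  T = 48
  J = 15
  P = 191 − 5·48 = -49
  Q = -21 − 6·48 − 4·15 − 6·(-49) = -75
  R = 117 − 4·48 + (-75) = -150
Policy A (Q := 167):
  T = 48
  J = 15
  P = 191 − 5·48 = -49
  Q = 167
  R = 117 − 4·48 + 167 = 92
ΔR = 92 − (-150) = 242; ΔP = -49 − (-49) = 0
Score = (-3)·242 + (-3)·0 = -726

-726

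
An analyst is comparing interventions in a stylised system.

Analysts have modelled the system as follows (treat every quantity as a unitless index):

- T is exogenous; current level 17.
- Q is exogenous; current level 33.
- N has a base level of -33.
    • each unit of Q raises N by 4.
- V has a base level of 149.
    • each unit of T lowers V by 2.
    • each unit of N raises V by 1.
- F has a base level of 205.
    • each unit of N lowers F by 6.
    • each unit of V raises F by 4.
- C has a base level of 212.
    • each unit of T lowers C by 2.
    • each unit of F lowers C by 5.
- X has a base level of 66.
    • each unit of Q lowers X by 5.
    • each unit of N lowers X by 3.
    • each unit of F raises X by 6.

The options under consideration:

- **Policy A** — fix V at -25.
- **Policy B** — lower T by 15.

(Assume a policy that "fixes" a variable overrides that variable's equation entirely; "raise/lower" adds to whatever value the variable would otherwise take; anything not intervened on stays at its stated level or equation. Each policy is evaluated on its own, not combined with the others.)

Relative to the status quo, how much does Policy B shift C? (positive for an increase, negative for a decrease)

Baseline:
  T = 17
  Q = 33
  N = -33 + 4·33 = 99
  V = 149 − 2·17 + 99 = 214
  F = 205 − 6·99 + 4·214 = 467
  C = 212 − 2·17 − 5·467 = -2157
Policy B (T − 15):
  T = 17 − 15 = 2
  Q = 33
  N = -33 + 4·33 = 99
  V = 149 − 2·2 + 99 = 244
  F = 205 − 6·99 + 4·244 = 587
  C = 212 − 2·2 − 5·587 = -2727
Change in C: -2727 − (-2157) = -570

-570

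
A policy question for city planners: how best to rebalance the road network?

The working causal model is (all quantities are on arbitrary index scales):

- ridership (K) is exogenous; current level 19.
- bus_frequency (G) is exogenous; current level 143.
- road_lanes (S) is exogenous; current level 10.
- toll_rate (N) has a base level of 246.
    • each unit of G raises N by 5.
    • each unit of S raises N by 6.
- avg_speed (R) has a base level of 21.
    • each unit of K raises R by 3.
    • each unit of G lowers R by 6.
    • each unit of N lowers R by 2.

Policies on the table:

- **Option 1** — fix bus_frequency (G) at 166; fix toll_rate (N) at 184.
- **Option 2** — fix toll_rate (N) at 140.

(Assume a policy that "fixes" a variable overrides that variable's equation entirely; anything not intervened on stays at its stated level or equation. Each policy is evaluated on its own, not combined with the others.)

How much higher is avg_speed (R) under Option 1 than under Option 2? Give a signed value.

-226

Option 1 (G := 166, N := 184):
  K = 19
  G = 166
  S = 10
  N = 184
  R = 21 + 3·19 − 6·166 − 2·184 = -1286
Option 2 (N := 140):
  K = 19
  G = 143
  S = 10
  N = 140
  R = 21 + 3·19 − 6·143 − 2·140 = -1060
R: -1286 − (-1060) = -226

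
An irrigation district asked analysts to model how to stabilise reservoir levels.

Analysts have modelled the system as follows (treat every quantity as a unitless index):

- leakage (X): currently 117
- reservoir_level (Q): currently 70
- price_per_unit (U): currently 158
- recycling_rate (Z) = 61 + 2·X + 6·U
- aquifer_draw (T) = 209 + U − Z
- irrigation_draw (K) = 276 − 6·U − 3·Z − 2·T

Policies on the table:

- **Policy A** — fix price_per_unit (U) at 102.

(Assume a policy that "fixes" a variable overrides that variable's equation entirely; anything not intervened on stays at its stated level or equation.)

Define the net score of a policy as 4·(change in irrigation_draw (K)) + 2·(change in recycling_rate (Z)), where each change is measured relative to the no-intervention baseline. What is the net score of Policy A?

2464

Baseline:
  X = 117
  U = 158
  Z = 61 + 2·117 + 6·158 = 1243
  T = 209 + 158 − 1243 = -876
  K = 276 − 6·158 − 3·1243 − 2·(-876) = -2649
Policy A (U := 102):
  X = 117
  U = 102
  Z = 61 + 2·117 + 6·102 = 907
  T = 209 + 102 − 907 = -596
  K = 276 − 6·102 − 3·907 − 2·(-596) = -1865
ΔK = -1865 − (-2649) = 784; ΔZ = 907 − 1243 = -336
Score = 4·784 + 2·(-336) = 2464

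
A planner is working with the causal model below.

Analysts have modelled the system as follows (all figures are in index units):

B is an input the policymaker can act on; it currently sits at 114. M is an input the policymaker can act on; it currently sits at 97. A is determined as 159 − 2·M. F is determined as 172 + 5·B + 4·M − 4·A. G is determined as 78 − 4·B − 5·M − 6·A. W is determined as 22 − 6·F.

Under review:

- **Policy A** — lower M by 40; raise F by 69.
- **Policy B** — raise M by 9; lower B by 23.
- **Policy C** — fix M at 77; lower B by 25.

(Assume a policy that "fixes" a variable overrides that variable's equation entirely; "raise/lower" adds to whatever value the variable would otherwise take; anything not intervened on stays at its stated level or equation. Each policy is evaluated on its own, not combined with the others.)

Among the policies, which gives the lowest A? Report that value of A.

Policy A (M − 40, F + 69):
  M = 97 − 40 = 57
  A = 159 − 2·57 = 45
Policy B (M + 9, B − 23):
  M = 97 + 9 = 106
  A = 159 − 2·106 = -53
Policy C (M := 77, B − 25):
  M = 77
  A = 159 − 2·77 = 5
Comparing — Policy A: A=45, Policy B: A=-53, Policy C: A=5. Lowest is -53 (Policy B).

-53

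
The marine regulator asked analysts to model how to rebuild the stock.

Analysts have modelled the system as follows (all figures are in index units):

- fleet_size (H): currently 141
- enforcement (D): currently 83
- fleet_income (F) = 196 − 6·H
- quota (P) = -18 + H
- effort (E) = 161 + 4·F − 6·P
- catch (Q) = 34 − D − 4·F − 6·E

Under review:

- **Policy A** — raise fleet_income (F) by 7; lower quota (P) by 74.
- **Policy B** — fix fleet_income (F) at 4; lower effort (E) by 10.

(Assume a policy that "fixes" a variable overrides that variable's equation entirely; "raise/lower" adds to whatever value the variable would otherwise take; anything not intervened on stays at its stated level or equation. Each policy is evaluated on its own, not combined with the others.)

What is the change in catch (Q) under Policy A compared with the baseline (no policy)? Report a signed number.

Baseline:
  H = 141
  D = 83
  F = 196 − 6·141 = -650
  P = -18 + 141 = 123
  E = 161 + 4·(-650) − 6·123 = -3177
  Q = 34 − 83 − 4·(-650) − 6·(-3177) = 21613
Policy A (F + 7, P − 74):
  H = 141
  D = 83
  F = 196 − 6·141 (+7 from intervention) = -643
  P = -18 + 141 (−74 from intervention) = 49
  E = 161 + 4·(-643) − 6·49 = -2705
  Q = 34 − 83 − 4·(-643) − 6·(-2705) = 18753
Change in Q: 18753 − 21613 = -2860

-2860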